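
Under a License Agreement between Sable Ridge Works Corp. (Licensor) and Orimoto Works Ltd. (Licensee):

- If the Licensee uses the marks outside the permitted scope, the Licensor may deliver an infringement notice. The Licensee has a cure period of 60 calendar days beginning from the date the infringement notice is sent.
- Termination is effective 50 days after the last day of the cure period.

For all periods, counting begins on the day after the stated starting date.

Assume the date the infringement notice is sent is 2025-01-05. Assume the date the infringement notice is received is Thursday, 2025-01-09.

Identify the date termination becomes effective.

The last day of the cure period: 60 calendar days after 2025-01-05 is 2025-03-06.
The date termination becomes effective: 2025-03-06 + 50 days = 2025-04-25.

2025-04-25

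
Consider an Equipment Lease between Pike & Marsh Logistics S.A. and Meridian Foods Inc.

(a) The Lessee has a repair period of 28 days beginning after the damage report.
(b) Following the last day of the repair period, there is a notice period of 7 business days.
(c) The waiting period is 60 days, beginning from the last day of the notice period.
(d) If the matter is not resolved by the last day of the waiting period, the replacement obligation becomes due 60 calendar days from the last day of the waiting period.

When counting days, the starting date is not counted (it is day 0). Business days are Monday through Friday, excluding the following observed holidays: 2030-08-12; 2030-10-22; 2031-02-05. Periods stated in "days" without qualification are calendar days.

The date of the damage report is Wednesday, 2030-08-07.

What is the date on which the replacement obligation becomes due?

Adding 28 calendar days to 2030-08-07 gives 2030-09-04, which is the last day of the repair period.
From Wednesday, 2030-09-04, 7 business days (Sep 5, Sep 6, Sep 9, Sep 10, Sep 11, Sep 12, Sep 13, skipping weekends) brings us to Friday, 2030-09-13, which is the last day of the notice period.
The last day of the waiting period: 2030-09-13 + 60 days = 2030-11-12.
The date on which the replacement obligation becomes due: 60 calendar days after 2030-11-12 is 2031-01-11.

2031-01-11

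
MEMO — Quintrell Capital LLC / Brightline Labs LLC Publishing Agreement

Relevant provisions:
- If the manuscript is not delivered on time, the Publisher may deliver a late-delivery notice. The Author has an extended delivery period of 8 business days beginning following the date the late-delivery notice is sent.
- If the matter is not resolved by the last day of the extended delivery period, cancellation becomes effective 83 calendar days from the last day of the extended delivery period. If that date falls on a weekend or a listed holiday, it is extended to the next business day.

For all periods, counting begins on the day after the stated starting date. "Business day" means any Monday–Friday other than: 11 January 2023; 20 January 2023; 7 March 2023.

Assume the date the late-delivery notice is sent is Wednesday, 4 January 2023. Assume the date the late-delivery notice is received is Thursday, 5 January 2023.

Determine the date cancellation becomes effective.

The last day of the extended delivery period: counting 8 business days from Wednesday, 4 January 2023 (Jan 5, Jan 6, Jan 9, Jan 10, Jan 12, Jan 13, Jan 16, Jan 17, skipping weekends and the listed holiday on Jan 11) reaches Tuesday, 17 January 2023.
Adding 83 calendar days to 17 January 2023 gives 10 April 2023, which is the date cancellation becomes effective. 10 April 2023 is a Monday and is not a listed holiday, so no roll-forward applies.

10 April 2023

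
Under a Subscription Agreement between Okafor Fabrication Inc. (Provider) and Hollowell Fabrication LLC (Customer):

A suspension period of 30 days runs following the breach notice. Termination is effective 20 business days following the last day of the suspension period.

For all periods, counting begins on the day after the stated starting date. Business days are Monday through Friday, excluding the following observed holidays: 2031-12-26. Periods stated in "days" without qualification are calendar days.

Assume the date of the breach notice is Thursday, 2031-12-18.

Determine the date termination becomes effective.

2032-02-13

The last day of the suspension period: 30 calendar days after 2031-12-18 is 2032-01-17.
From Saturday, 2032-01-17, 20 business days (Jan 19, Jan 20, Jan 21, Jan 22, …, Feb 11, Feb 12, Feb 13, skipping weekends) brings us to Friday, 2032-02-13, which is the date termination becomes effective.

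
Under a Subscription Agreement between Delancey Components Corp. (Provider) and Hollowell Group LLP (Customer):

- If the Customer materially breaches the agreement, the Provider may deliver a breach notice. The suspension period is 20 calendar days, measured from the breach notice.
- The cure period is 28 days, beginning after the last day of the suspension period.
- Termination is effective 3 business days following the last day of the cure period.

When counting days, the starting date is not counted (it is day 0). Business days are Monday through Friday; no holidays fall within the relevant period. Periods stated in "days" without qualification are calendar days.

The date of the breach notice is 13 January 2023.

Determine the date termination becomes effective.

7 March 2023

The last day of the suspension period: 13 January 2023 + 20 days = 2 February 2023.
The last day of the cure period: 28 calendar days after 2 February 2023 is 2 March 2023.
The date termination becomes effective: 3 business days after Thursday, 2 March 2023, skipping weekends — Mar 3, Mar 6, Mar 7 — lands on Tuesday, 7 March 2023.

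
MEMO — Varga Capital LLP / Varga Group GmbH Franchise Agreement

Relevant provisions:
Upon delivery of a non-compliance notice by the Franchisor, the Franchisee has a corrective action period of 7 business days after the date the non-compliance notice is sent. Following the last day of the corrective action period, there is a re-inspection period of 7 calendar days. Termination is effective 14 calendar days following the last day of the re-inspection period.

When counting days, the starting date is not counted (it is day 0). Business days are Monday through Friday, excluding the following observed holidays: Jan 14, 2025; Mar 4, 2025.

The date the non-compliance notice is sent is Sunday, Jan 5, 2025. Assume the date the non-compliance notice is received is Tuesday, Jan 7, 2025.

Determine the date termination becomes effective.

From Sunday, Jan 5, 2025, 7 business days (Jan 6, Jan 7, Jan 8, Jan 9, Jan 10, Jan 13, Jan 15, skipping weekends and the listed holiday on Jan 14) brings us to Wednesday, Jan 15, 2025, which is the last day of the corrective action period.
The last day of the re-inspection period: Jan 15, 2025 + 7 days = Jan 22, 2025.
Adding 14 calendar days to Jan 22, 2025 gives Feb 5, 2025, which is the date termination becomes effective.

Feb 5, 2025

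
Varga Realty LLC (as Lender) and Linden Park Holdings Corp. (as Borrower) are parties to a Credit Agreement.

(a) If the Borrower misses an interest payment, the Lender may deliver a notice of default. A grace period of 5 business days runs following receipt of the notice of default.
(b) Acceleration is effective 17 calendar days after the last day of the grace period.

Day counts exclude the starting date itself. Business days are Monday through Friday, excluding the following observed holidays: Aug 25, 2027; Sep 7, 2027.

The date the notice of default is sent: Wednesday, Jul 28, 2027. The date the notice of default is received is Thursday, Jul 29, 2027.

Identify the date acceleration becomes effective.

The last day of the grace period: 5 business days after Thursday, Jul 29, 2027, skipping weekends — Jul 30, Aug 2, Aug 3, Aug 4, Aug 5 — lands on Thursday, Aug 5, 2027.
The date acceleration becomes effective: Aug 5, 2027 + 17 days = Aug 22, 2027.

Aug 22, 2027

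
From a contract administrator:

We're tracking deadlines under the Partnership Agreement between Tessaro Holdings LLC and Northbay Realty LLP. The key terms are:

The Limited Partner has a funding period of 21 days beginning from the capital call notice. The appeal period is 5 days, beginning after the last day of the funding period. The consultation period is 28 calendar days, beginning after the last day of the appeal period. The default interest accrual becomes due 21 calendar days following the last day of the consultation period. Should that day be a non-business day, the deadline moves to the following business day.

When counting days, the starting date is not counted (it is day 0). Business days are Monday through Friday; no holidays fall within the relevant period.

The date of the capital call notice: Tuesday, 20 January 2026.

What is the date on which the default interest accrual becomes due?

The last day of the funding period: 20 January 2026 + 21 days = 10 February 2026.
The last day of the appeal period: 5 calendar days after 10 February 2026 is 15 February 2026.
The last day of the consultation period: 28 calendar days after 15 February 2026 is 15 March 2026.
Adding 21 calendar days to 15 March 2026 gives 5 April 2026, which is the date on which the default interest accrual becomes due. That falls on a Sunday, so it rolls to the next business day, Monday, 6 April 2026.

6 April 2026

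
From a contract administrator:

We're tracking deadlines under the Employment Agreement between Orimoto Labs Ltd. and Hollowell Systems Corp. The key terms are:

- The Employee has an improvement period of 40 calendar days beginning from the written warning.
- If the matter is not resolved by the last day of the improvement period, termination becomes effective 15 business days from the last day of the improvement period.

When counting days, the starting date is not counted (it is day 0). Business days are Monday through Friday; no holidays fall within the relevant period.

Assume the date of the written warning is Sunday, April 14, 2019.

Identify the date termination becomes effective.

June 14, 2019

The last day of the improvement period: 40 calendar days after April 14, 2019 is May 24, 2019.
The date termination becomes effective: 15 business days after Friday, May 24, 2019, skipping weekends — May 27, May 28, May 29, May 30, …, Jun 12, Jun 13, Jun 14 — lands on Friday, June 14, 2019.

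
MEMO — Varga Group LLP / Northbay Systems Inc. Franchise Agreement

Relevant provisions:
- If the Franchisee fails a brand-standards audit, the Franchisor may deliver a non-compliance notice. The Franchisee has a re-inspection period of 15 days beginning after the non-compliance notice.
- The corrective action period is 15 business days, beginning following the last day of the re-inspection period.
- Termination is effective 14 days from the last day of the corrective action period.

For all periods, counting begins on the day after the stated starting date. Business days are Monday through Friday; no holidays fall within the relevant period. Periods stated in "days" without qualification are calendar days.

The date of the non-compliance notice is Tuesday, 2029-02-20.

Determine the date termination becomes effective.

2029-04-11

The last day of the re-inspection period: 2029-02-20 + 15 days = 2029-03-07.
The last day of the corrective action period: counting 15 business days from Wednesday, 2029-03-07 (Mar 8, Mar 9, Mar 12, Mar 13, …, Mar 26, Mar 27, Mar 28, skipping weekends) reaches Wednesday, 2029-03-28.
Adding 14 calendar days to 2029-03-28 gives 2029-04-11, which is the date termination becomes effective.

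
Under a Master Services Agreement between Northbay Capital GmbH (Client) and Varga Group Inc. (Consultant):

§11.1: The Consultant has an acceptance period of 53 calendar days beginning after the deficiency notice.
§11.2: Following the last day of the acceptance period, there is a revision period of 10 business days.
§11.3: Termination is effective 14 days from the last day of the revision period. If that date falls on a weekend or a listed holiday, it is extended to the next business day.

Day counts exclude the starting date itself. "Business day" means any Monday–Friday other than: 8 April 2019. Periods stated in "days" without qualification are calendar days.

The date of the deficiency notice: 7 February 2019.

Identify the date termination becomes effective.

The last day of the acceptance period: 53 calendar days after 7 February 2019 is 1 April 2019.
From Monday, 1 April 2019, 10 business days (Apr 2, Apr 3, Apr 4, Apr 5, Apr 9, Apr 10, Apr 11, Apr 12, Apr 15, Apr 16, skipping weekends and the listed holiday on Apr 8) brings us to Tuesday, 16 April 2019, which is the last day of the revision period.
The date termination becomes effective: 14 calendar days after 16 April 2019 is 30 April 2019. 30 April 2019 is a Tuesday and is not a listed holiday, so no roll-forward applies.

30 April 2019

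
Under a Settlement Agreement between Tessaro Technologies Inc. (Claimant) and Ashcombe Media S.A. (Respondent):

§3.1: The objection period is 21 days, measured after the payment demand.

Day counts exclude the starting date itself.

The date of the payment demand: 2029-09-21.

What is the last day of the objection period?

2029-10-12

Adding 21 calendar days to 2029-09-21 gives 2029-10-12, which is the last day of the objection period.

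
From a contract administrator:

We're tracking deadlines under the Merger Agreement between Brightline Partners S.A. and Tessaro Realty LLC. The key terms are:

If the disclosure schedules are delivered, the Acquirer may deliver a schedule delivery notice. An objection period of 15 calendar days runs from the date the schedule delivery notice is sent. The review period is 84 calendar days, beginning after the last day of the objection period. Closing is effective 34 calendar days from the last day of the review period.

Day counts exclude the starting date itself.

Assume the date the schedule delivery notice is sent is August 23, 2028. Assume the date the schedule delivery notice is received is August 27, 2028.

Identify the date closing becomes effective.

January 3, 2029

The last day of the objection period: August 23, 2028 + 15 days = September 7, 2028.
The last day of the review period: 84 calendar days after September 7, 2028 is November 30, 2028.
The date closing becomes effective: 34 calendar days after November 30, 2028 is January 3, 2029.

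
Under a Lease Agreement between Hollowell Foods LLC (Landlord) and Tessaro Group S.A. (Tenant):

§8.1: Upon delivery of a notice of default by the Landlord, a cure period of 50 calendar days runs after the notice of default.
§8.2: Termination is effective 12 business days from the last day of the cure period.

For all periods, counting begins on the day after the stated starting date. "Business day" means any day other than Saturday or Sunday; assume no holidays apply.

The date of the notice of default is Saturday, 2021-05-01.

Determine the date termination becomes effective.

The last day of the cure period: 2021-05-01 + 50 days = 2021-06-20.
The date termination becomes effective: 12 business days after Sunday, 2021-06-20, skipping weekends — Jun 21, Jun 22, Jun 23, Jun 24, …, Jul 2, Jul 5, Jul 6 — lands on Tuesday, 2021-07-06.

2021-07-06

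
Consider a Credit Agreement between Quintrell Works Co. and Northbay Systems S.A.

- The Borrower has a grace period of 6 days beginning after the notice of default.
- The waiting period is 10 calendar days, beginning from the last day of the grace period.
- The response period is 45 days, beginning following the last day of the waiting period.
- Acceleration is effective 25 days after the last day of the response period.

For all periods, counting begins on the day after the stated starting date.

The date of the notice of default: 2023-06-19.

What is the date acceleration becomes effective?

The last day of the grace period: 2023-06-19 + 6 days = 2023-06-25.
The last day of the waiting period: 10 calendar days after 2023-06-25 is 2023-07-05.
Adding 45 calendar days to 2023-07-05 gives 2023-08-19, which is the last day of the response period.
The date acceleration becomes effective: 2023-08-19 + 25 days = 2023-09-13.

2023-09-13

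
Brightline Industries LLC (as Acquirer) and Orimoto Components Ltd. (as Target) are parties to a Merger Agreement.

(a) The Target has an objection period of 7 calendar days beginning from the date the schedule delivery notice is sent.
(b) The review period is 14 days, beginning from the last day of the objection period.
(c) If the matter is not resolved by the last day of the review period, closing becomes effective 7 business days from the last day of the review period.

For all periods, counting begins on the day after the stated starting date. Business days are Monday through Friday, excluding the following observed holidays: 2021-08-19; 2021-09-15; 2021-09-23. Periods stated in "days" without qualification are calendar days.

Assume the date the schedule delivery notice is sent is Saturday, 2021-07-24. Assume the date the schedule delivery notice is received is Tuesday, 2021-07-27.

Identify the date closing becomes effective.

The last day of the objection period: 2021-07-24 + 7 days = 2021-07-31.
The last day of the review period: 14 calendar days after 2021-07-31 is 2021-08-14.
The date closing becomes effective: 7 business days after Saturday, 2021-08-14, skipping weekends and the listed holiday on Aug 19 — Aug 16, Aug 17, Aug 18, Aug 20, Aug 23, Aug 24, Aug 25 — lands on Wednesday, 2021-08-25.

2021-08-25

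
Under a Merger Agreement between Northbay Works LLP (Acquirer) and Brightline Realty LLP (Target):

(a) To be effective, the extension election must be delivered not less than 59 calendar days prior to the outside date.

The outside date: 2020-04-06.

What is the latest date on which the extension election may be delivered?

2020-02-07

2020-04-06 minus 59 days is 2020-02-07.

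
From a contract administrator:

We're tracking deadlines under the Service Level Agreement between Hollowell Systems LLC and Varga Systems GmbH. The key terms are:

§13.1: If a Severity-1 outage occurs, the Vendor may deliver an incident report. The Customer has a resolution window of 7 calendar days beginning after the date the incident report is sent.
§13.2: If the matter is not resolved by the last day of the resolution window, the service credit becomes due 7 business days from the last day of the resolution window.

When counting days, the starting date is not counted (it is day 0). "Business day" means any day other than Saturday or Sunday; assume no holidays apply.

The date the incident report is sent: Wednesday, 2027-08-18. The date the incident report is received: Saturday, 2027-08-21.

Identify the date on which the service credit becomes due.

The last day of the resolution window: 7 calendar days after 2027-08-18 is 2027-08-25.
The date on which the service credit becomes due: counting 7 business days from Wednesday, 2027-08-25 (Aug 26, Aug 27, Aug 30, Aug 31, Sep 1, Sep 2, Sep 3, skipping weekends) reaches Friday, 2027-09-03.

2027-09-03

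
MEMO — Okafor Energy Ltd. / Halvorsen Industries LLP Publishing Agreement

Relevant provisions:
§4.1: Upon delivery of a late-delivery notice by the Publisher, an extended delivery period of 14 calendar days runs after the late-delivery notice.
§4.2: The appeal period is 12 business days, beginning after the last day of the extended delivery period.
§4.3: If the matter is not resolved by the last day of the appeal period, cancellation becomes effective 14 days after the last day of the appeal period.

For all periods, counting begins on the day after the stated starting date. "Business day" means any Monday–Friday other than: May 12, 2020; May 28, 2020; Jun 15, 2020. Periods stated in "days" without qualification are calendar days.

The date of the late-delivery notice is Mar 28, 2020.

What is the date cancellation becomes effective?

The last day of the extended delivery period: Mar 28, 2020 + 14 days = Apr 11, 2020.
The last day of the appeal period: counting 12 business days from Saturday, Apr 11, 2020 (Apr 13, Apr 14, Apr 15, Apr 16, …, Apr 24, Apr 27, Apr 28, skipping weekends) reaches Tuesday, Apr 28, 2020.
The date cancellation becomes effective: 14 calendar days after Apr 28, 2020 is May 12, 2020.

May 12, 2020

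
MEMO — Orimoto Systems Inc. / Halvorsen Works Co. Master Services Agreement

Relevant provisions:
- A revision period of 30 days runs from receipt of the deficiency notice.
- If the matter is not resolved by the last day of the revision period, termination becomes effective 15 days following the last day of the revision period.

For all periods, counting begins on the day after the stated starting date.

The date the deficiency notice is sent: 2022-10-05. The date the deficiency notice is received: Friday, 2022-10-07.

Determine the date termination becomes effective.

Adding 30 calendar days to 2022-10-07 gives 2022-11-06, which is the last day of the revision period.
The date termination becomes effective: 2022-11-06 + 15 days = 2022-11-21.

2022-11-21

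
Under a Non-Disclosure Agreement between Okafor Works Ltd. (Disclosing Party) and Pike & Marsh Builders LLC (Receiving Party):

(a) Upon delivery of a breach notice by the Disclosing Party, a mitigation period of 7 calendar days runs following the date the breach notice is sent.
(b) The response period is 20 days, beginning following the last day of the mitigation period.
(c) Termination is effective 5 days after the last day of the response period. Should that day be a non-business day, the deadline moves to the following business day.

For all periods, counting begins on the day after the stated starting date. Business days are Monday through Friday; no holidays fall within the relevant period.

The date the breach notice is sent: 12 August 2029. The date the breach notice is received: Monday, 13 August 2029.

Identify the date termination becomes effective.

The last day of the mitigation period: 12 August 2029 + 7 days = 19 August 2029.
The last day of the response period: 19 August 2029 + 20 days = 8 September 2029.
The date termination becomes effective: 5 calendar days after 8 September 2029 is 13 September 2029. 13 September 2029 is a Thursday, so no roll-forward applies.

13 September 2029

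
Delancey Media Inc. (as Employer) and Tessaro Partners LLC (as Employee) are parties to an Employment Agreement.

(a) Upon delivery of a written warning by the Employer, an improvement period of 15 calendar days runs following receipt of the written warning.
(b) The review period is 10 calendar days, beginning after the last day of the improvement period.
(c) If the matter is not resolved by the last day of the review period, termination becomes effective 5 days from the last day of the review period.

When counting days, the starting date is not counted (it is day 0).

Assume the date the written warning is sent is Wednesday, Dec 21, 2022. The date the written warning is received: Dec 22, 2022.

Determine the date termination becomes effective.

The last day of the improvement period: Dec 22, 2022 + 15 days = Jan 6, 2023.
Adding 10 calendar days to Jan 6, 2023 gives Jan 16, 2023, which is the last day of the review period.
Adding 5 calendar days to Jan 16, 2023 gives Jan 21, 2023, which is the date termination becomes effective.

Jan 21, 2023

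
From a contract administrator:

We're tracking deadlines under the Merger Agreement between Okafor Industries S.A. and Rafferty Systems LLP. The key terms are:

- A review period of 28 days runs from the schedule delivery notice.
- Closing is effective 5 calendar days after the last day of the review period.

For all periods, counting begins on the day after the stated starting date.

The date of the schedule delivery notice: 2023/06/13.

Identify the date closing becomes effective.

Adding 28 calendar days to 2023/06/13 gives 2023/07/11, which is the last day of the review period.
Adding 5 calendar days to 2023/07/11 gives 2023/07/16, which is the date closing becomes effective.

2023/07/16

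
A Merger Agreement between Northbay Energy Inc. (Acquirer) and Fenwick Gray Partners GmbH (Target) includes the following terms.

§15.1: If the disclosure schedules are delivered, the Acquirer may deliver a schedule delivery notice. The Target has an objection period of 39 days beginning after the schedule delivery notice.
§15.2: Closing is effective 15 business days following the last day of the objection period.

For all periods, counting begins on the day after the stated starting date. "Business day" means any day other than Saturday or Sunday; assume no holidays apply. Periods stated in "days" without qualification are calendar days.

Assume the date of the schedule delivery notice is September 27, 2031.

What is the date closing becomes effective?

The last day of the objection period: 39 calendar days after September 27, 2031 is November 5, 2031.
The date closing becomes effective: 15 business days after Wednesday, November 5, 2031, skipping weekends — Nov 6, Nov 7, Nov 10, Nov 11, …, Nov 24, Nov 25, Nov 26 — lands on Wednesday, November 26, 2031.

November 26, 2031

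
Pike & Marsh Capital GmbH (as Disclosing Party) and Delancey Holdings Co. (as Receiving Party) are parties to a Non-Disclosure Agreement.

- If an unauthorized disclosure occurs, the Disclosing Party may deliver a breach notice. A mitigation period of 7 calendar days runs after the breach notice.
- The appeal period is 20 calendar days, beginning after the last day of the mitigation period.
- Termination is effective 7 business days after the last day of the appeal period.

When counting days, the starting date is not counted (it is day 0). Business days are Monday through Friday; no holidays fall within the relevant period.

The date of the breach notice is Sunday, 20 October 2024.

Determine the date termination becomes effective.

The last day of the mitigation period: 20 October 2024 + 7 days = 27 October 2024.
The last day of the appeal period: 27 October 2024 + 20 days = 16 November 2024.
The date termination becomes effective: counting 7 business days from Saturday, 16 November 2024 (Nov 18, Nov 19, Nov 20, Nov 21, Nov 22, Nov 25, Nov 26, skipping weekends) reaches Tuesday, 26 November 2024.

26 November 2024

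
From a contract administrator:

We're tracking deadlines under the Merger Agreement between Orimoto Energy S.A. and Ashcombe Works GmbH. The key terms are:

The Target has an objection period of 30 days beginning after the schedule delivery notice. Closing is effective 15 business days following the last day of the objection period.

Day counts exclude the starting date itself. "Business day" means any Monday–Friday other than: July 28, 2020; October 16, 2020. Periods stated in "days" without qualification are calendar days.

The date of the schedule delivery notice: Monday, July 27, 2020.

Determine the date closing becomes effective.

September 16, 2020

The last day of the objection period: July 27, 2020 + 30 days = August 26, 2020.
The date closing becomes effective: 15 business days after Wednesday, August 26, 2020, skipping weekends — Aug 27, Aug 28, Aug 31, Sep 1, …, Sep 14, Sep 15, Sep 16 — lands on Wednesday, September 16, 2020.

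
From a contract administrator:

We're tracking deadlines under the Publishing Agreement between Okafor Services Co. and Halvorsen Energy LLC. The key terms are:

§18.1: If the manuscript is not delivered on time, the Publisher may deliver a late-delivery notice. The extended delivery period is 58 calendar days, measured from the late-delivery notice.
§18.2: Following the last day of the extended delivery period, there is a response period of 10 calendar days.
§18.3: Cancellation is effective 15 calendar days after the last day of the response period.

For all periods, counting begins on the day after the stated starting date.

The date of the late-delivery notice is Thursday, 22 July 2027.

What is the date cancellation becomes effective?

13 October 2027

The last day of the extended delivery period: 22 July 2027 + 58 days = 18 September 2027.
The last day of the response period: 10 calendar days after 18 September 2027 is 28 September 2027.
The date cancellation becomes effective: 28 September 2027 + 15 days = 13 October 2027.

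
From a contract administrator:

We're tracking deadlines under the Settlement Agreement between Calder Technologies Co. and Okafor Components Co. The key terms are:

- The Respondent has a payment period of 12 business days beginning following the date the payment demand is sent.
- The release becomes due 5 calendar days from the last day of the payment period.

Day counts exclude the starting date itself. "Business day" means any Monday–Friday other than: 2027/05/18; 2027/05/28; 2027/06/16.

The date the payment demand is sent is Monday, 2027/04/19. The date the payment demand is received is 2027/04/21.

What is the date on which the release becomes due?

The last day of the payment period: 12 business days after Monday, 2027/04/19, skipping weekends — Apr 20, Apr 21, Apr 22, Apr 23, …, May 3, May 4, May 5 — lands on Wednesday, 2027/05/05.
The date on which the release becomes due: 2027/05/05 + 5 days = 2027/05/10.

2027/05/10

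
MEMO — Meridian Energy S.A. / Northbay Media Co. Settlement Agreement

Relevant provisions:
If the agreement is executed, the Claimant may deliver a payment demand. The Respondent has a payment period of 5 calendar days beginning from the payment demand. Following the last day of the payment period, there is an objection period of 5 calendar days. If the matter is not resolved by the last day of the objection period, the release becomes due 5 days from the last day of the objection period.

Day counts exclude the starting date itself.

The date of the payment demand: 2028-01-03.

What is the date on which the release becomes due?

The last day of the payment period: 5 calendar days after 2028-01-03 is 2028-01-08.
The last day of the objection period: 5 calendar days after 2028-01-08 is 2028-01-13.
Adding 5 calendar days to 2028-01-13 gives 2028-01-18, which is the date on which the release becomes due.

2028-01-18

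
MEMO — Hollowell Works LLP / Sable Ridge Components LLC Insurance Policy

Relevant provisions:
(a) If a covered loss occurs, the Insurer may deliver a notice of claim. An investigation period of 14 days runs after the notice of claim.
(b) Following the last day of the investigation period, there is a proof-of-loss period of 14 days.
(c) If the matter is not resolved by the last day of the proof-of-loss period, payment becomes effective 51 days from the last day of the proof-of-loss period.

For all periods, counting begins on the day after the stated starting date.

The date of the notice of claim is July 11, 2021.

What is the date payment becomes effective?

Adding 14 calendar days to July 11, 2021 gives July 25, 2021, which is the last day of the investigation period.
The last day of the proof-of-loss period: 14 calendar days after July 25, 2021 is August 8, 2021.
The date payment becomes effective: 51 calendar days after August 8, 2021 is September 28, 2021.

September 28, 2021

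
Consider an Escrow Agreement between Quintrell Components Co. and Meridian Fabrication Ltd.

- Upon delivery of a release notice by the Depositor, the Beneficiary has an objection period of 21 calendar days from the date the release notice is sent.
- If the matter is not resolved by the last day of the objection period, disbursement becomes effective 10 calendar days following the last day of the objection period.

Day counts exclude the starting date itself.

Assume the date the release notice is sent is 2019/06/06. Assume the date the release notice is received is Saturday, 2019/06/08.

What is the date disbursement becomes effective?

2019/07/07

The last day of the objection period: 2019/06/06 + 21 days = 2019/06/27.
The date disbursement becomes effective: 2019/06/27 + 10 days = 2019/07/07.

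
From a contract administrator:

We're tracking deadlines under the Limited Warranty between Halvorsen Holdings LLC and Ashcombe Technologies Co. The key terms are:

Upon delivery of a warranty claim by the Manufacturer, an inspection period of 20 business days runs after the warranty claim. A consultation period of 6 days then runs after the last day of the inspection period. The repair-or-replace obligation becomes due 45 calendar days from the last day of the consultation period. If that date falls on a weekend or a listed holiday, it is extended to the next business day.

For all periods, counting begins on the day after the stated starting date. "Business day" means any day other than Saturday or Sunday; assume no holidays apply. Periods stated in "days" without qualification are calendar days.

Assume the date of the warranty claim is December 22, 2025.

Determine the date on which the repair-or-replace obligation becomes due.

The last day of the inspection period: counting 20 business days from Monday, December 22, 2025 (Dec 23, Dec 24, Dec 25, Dec 26, …, Jan 15, Jan 16, Jan 19, skipping weekends) reaches Monday, January 19, 2026.
Adding 6 calendar days to January 19, 2026 gives January 25, 2026, which is the last day of the consultation period.
The date on which the repair-or-replace obligation becomes due: January 25, 2026 + 45 days = March 11, 2026. March 11, 2026 is a Wednesday, so no roll-forward applies.

March 11, 2026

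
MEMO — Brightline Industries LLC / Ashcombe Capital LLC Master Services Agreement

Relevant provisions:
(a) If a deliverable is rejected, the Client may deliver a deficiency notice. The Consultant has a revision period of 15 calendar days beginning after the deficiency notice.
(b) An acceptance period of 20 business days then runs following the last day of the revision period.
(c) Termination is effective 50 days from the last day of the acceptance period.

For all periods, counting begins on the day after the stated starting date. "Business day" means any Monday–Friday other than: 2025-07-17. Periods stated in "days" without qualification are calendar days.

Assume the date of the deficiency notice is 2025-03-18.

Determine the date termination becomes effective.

The last day of the revision period: 15 calendar days after 2025-03-18 is 2025-04-02.
From Wednesday, 2025-04-02, 20 business days (Apr 3, Apr 4, Apr 7, Apr 8, …, Apr 28, Apr 29, Apr 30, skipping weekends) brings us to Wednesday, 2025-04-30, which is the last day of the acceptance period.
The date termination becomes effective: 50 calendar days after 2025-04-30 is 2025-06-19.

2025-06-19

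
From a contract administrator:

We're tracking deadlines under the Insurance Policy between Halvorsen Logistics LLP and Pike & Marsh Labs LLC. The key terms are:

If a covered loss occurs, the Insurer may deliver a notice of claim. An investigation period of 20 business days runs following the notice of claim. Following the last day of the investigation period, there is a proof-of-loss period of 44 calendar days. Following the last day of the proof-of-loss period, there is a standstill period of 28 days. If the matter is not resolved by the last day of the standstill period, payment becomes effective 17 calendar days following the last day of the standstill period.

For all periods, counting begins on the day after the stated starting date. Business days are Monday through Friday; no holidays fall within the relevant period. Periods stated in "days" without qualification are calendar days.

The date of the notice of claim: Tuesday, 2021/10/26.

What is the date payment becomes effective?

The last day of the investigation period: 20 business days after Tuesday, 2021/10/26, skipping weekends — Oct 27, Oct 28, Oct 29, Nov 1, …, Nov 19, Nov 22, Nov 23 — lands on Tuesday, 2021/11/23.
The last day of the proof-of-loss period: 44 calendar days after 2021/11/23 is 2022/01/06.
Adding 28 calendar days to 2022/01/06 gives 2022/02/03, which is the last day of the standstill period.
The date payment becomes effective: 17 calendar days after 2022/02/03 is 2022/02/20.

2022/02/20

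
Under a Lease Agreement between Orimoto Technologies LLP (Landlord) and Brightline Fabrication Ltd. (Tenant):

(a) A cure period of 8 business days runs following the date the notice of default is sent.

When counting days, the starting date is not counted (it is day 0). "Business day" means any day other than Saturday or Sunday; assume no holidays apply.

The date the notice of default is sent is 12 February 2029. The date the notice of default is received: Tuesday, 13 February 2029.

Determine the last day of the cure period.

22 February 2029

From Monday, 12 February 2029, 8 business days (Feb 13, Feb 14, Feb 15, Feb 16, Feb 19, Feb 20, Feb 21, Feb 22, skipping weekends) brings us to Thursday, 22 February 2029, which is the last day of the cure period.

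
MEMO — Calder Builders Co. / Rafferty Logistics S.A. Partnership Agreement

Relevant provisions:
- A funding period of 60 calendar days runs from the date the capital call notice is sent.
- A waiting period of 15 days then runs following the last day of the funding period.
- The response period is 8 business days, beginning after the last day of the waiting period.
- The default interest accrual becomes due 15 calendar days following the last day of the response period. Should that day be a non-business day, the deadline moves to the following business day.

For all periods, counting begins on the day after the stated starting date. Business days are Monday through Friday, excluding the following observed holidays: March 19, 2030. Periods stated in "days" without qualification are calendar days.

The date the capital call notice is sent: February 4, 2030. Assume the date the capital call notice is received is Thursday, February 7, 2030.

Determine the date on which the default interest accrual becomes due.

Adding 60 calendar days to February 4, 2030 gives April 5, 2030, which is the last day of the funding period.
Adding 15 calendar days to April 5, 2030 gives April 20, 2030, which is the last day of the waiting period.
The last day of the response period: 8 business days after Saturday, April 20, 2030, skipping weekends — Apr 22, Apr 23, Apr 24, Apr 25, Apr 26, Apr 29, Apr 30, May 1 — lands on Wednesday, May 1, 2030.
The date on which the default interest accrual becomes due: May 1, 2030 + 15 days = May 16, 2030. May 16, 2030 is a Thursday and is not a listed holiday, so no roll-forward applies.

May 16, 2030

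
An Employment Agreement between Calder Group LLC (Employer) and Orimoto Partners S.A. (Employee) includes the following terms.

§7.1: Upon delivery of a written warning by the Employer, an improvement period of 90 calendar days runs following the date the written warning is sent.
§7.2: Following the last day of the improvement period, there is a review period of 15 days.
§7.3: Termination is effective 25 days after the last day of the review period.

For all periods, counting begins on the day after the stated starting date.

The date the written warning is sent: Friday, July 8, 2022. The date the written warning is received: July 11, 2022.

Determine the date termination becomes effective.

Adding 90 calendar days to July 8, 2022 gives October 6, 2022, which is the last day of the improvement period.
Adding 15 calendar days to October 6, 2022 gives October 21, 2022, which is the last day of the review period.
The date termination becomes effective: 25 calendar days after October 21, 2022 is November 15, 2022.

November 15, 2022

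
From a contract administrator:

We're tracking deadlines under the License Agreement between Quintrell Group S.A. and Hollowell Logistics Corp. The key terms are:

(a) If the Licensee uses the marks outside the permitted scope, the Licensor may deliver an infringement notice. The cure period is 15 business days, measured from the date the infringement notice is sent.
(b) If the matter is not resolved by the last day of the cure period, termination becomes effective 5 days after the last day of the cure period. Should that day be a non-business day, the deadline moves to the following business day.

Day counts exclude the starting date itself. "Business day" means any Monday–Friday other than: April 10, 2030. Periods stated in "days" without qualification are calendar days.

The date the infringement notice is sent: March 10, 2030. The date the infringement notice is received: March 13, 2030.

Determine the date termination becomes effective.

From Sunday, March 10, 2030, 15 business days (Mar 11, Mar 12, Mar 13, Mar 14, …, Mar 27, Mar 28, Mar 29, skipping weekends) brings us to Friday, March 29, 2030, which is the last day of the cure period.
The date termination becomes effective: 5 calendar days after March 29, 2030 is April 3, 2030. April 3, 2030 is a Wednesday and is not a listed holiday, so no roll-forward applies.

April 3, 2030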